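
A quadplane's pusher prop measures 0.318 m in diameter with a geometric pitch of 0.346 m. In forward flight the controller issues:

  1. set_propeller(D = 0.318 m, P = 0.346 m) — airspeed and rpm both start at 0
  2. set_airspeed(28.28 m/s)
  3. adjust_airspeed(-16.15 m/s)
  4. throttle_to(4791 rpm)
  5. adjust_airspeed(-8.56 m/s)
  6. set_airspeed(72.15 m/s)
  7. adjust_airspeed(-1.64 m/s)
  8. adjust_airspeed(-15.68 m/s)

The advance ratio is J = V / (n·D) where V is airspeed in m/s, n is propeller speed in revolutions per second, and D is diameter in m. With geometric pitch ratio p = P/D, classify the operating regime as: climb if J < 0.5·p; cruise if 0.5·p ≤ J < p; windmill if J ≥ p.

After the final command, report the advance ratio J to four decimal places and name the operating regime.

J = 2.1593, regime = windmill

set_propeller: D = 0.318 m, P = 0.346 m (p = P/D = 1.088050); state ← (V=0, rpm=0)
set_airspeed(28.28): V ← 28.28 m/s
adjust_airspeed(-16.15): V ← 28.28 -16.15 = 12.13 m/s
throttle_to(4791): rpm ← 4791
adjust_airspeed(-8.56): V ← 12.13 -8.56 = 3.57 m/s
set_airspeed(72.15): V ← 72.15 m/s
adjust_airspeed(-1.64): V ← 72.15 -1.64 = 70.51 m/s
adjust_airspeed(-15.68): V ← 70.51 -15.68 = 54.83 m/s
final state: V = 54.83 m/s, rpm = 4791 → n = rpm/60 = 79.850000 rev/s
J = V / (n·D) = 54.83 / (79.850000 × 0.318) = 2.159316
regime bands: climb J<0.5440 | cruise [0.5440, 1.0881) | windmill J≥1.0881
J = 2.1593 → windmill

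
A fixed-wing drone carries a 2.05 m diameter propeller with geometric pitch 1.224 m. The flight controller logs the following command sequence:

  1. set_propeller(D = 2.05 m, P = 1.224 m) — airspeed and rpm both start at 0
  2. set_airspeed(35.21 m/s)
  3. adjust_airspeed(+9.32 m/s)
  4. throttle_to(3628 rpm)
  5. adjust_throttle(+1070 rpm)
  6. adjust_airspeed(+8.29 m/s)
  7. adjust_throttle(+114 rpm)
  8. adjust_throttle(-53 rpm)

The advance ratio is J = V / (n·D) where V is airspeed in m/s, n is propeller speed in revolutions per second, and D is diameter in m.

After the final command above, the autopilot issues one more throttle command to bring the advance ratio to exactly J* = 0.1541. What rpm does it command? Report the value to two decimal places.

set_propeller: D = 2.05 m, P = 1.224 m (p = P/D = 0.597073); state ← (V=0, rpm=0)
set_airspeed(35.21): V ← 35.21 m/s
adjust_airspeed(+9.32): V ← 35.21 +9.32 = 44.53 m/s
throttle_to(3628): rpm ← 3628
adjust_throttle(+1070): rpm ← 3628 +1070 = 4698
adjust_airspeed(+8.29): V ← 44.53 +8.29 = 52.82 m/s
adjust_throttle(+114): rpm ← 4698 +114 = 4812
adjust_throttle(-53): rpm ← 4812 -53 = 4759
final state: V = 52.82 m/s, rpm = 4759 → n = rpm/60 = 79.316667 rev/s
target J* = 0.1541; solve J* = V/(n·D) for n: n = V/(J*·D) = 52.82/(0.1541 × 2.05) = 167.202165 rev/s
rpm = 60·n = 10032.129912

rpm = 10032.13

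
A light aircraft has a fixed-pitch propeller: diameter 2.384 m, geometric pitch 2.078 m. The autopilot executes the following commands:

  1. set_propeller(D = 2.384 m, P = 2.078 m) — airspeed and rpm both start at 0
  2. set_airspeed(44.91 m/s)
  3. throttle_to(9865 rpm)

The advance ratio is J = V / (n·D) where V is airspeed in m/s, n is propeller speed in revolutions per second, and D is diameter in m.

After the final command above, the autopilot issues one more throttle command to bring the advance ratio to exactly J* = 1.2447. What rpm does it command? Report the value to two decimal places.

set_propeller: D = 2.384 m, P = 2.078 m (p = P/D = 0.871644); state ← (V=0, rpm=0)
set_airspeed(44.91): V ← 44.91 m/s
throttle_to(9865): rpm ← 9865
final state: V = 44.91 m/s, rpm = 9865 → n = rpm/60 = 164.416667 rev/s
target J* = 1.2447; solve J* = V/(n·D) for n: n = V/(J*·D) = 44.91/(1.2447 × 2.384) = 15.134641 rev/s
rpm = 60·n = 908.078441

rpm = 908.08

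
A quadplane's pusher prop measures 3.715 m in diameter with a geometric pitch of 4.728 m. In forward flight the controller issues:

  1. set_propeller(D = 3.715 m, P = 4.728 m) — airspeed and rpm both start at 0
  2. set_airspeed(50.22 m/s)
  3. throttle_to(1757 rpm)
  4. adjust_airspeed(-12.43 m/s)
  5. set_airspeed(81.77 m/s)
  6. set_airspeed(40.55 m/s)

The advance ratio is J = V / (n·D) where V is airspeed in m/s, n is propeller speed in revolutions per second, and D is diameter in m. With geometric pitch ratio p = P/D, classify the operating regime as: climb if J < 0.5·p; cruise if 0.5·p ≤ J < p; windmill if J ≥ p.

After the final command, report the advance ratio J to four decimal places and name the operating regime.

J = 0.3727, regime = climb

set_propeller: D = 3.715 m, P = 4.728 m (p = P/D = 1.272678); state ← (V=0, rpm=0)
set_airspeed(50.22): V ← 50.22 m/s
throttle_to(1757): rpm ← 1757
adjust_airspeed(-12.43): V ← 50.22 -12.43 = 37.79 m/s
set_airspeed(81.77): V ← 81.77 m/s
set_airspeed(40.55): V ← 40.55 m/s
final state: V = 40.55 m/s, rpm = 1757 → n = rpm/60 = 29.283333 rev/s
J = V / (n·D) = 40.55 / (29.283333 × 3.715) = 0.372745
regime bands: climb J<0.6363 | cruise [0.6363, 1.2727) | windmill J≥1.2727
J = 0.3727 → climb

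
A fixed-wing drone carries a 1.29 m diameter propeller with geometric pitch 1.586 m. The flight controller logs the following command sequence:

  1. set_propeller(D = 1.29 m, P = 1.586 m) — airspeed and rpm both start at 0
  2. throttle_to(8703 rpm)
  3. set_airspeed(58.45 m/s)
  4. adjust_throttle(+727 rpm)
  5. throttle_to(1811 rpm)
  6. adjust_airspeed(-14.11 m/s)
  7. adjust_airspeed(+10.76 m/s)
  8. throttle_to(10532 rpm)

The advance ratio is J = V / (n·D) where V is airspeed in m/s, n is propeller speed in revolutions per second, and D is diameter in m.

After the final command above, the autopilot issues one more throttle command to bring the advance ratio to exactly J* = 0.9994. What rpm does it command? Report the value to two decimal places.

rpm = 2564.33

set_propeller: D = 1.29 m, P = 1.586 m (p = P/D = 1.229457); state ← (V=0, rpm=0)
throttle_to(8703): rpm ← 8703
set_airspeed(58.45): V ← 58.45 m/s
adjust_throttle(+727): rpm ← 8703 +727 = 9430
throttle_to(1811): rpm ← 1811
adjust_airspeed(-14.11): V ← 58.45 -14.11 = 44.34 m/s
adjust_airspeed(+10.76): V ← 44.34 +10.76 = 55.1 m/s
throttle_to(10532): rpm ← 10532
final state: V = 55.1 m/s, rpm = 10532 → n = rpm/60 = 175.533333 rev/s
target J* = 0.9994; solve J* = V/(n·D) for n: n = V/(J*·D) = 55.1/(0.9994 × 1.29) = 42.738822 rev/s
rpm = 60·n = 2564.329295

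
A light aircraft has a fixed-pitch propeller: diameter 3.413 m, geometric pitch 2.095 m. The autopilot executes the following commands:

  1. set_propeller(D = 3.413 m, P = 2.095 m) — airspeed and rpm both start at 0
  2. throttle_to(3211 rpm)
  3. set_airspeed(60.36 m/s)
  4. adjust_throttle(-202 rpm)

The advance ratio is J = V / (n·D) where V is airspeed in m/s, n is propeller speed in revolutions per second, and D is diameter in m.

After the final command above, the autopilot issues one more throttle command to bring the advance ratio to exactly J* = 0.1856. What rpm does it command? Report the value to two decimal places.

set_propeller: D = 3.413 m, P = 2.095 m (p = P/D = 0.613829); state ← (V=0, rpm=0)
throttle_to(3211): rpm ← 3211
set_airspeed(60.36): V ← 60.36 m/s
adjust_throttle(-202): rpm ← 3211 -202 = 3009
final state: V = 60.36 m/s, rpm = 3009 → n = rpm/60 = 50.150000 rev/s
target J* = 0.1856; solve J* = V/(n·D) for n: n = V/(J*·D) = 60.36/(0.1856 × 3.413) = 95.287289 rev/s
rpm = 60·n = 5717.237338

rpm = 5717.24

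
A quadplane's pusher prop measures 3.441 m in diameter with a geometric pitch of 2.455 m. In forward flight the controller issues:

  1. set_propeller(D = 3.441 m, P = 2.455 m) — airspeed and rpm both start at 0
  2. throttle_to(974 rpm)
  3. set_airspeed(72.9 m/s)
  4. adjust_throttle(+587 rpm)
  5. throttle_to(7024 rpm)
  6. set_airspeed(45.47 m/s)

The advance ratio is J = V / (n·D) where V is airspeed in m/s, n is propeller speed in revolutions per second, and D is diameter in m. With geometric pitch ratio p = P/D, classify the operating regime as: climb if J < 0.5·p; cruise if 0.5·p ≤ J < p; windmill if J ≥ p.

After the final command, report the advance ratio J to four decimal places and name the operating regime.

set_propeller: D = 3.441 m, P = 2.455 m (p = P/D = 0.713455); state ← (V=0, rpm=0)
throttle_to(974): rpm ← 974
set_airspeed(72.9): V ← 72.9 m/s
adjust_throttle(+587): rpm ← 974 +587 = 1561
throttle_to(7024): rpm ← 7024
set_airspeed(45.47): V ← 45.47 m/s
final state: V = 45.47 m/s, rpm = 7024 → n = rpm/60 = 117.066667 rev/s
J = V / (n·D) = 45.47 / (117.066667 × 3.441) = 0.112877
regime bands: climb J<0.3567 | cruise [0.3567, 0.7135) | windmill J≥0.7135
J = 0.1129 → climb

J = 0.1129, regime = climb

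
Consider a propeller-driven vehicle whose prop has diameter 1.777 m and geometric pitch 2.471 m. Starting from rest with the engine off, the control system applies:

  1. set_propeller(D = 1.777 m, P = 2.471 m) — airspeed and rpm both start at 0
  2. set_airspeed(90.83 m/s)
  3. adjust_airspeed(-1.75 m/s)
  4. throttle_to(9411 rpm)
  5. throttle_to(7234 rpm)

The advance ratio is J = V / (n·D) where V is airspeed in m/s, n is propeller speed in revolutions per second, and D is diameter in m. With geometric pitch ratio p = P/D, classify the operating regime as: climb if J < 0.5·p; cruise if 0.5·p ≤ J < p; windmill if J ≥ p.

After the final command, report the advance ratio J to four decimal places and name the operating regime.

set_propeller: D = 1.777 m, P = 2.471 m (p = P/D = 1.390546); state ← (V=0, rpm=0)
set_airspeed(90.83): V ← 90.83 m/s
adjust_airspeed(-1.75): V ← 90.83 -1.75 = 89.08 m/s
throttle_to(9411): rpm ← 9411
throttle_to(7234): rpm ← 7234
final state: V = 89.08 m/s, rpm = 7234 → n = rpm/60 = 120.566667 rev/s
J = V / (n·D) = 89.08 / (120.566667 × 1.777) = 0.415782
regime bands: climb J<0.6953 | cruise [0.6953, 1.3905) | windmill J≥1.3905
J = 0.4158 → climb

J = 0.4158, regime = climb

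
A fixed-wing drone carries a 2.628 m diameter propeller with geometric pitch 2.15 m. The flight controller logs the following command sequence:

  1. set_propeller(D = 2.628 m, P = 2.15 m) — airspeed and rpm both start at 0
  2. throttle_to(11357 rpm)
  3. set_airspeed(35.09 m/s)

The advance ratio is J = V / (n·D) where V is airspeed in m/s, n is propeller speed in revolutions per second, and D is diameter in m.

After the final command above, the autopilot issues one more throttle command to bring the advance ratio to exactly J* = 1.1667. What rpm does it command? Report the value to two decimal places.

rpm = 686.67

set_propeller: D = 2.628 m, P = 2.15 m (p = P/D = 0.818113); state ← (V=0, rpm=0)
throttle_to(11357): rpm ← 11357
set_airspeed(35.09): V ← 35.09 m/s
final state: V = 35.09 m/s, rpm = 11357 → n = rpm/60 = 189.283333 rev/s
target J* = 1.1667; solve J* = V/(n·D) for n: n = V/(J*·D) = 35.09/(1.1667 × 2.628) = 11.444552 rev/s
rpm = 60·n = 686.673140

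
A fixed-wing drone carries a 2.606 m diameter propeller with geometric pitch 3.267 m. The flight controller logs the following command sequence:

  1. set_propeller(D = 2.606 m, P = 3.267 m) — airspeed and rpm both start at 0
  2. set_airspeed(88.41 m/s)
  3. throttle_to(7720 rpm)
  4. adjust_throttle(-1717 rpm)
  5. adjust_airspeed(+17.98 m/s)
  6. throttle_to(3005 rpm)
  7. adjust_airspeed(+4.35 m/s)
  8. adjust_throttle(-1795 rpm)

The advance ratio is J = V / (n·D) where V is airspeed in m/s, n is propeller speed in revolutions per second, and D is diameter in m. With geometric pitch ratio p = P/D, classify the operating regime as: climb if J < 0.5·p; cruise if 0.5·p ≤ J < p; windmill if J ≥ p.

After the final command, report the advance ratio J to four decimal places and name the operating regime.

J = 2.1072, regime = windmill

set_propeller: D = 2.606 m, P = 3.267 m (p = P/D = 1.253645); state ← (V=0, rpm=0)
set_airspeed(88.41): V ← 88.41 m/s
throttle_to(7720): rpm ← 7720
adjust_throttle(-1717): rpm ← 7720 -1717 = 6003
adjust_airspeed(+17.98): V ← 88.41 +17.98 = 106.39 m/s
throttle_to(3005): rpm ← 3005
adjust_airspeed(+4.35): V ← 106.39 +4.35 = 110.74 m/s
adjust_throttle(-1795): rpm ← 3005 -1795 = 1210
final state: V = 110.74 m/s, rpm = 1210 → n = rpm/60 = 20.166667 rev/s
J = V / (n·D) = 110.74 / (20.166667 × 2.606) = 2.107153
regime bands: climb J<0.6268 | cruise [0.6268, 1.2536) | windmill J≥1.2536
J = 2.1072 → windmill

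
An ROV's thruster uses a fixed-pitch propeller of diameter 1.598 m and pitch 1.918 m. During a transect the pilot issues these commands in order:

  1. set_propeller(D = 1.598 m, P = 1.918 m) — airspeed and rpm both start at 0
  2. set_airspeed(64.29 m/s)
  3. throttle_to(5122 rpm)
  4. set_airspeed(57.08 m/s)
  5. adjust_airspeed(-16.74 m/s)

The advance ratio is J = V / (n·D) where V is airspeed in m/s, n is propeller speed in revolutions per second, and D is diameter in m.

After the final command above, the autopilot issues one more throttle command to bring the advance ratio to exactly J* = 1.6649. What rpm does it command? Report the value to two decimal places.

rpm = 909.75

set_propeller: D = 1.598 m, P = 1.918 m (p = P/D = 1.200250); state ← (V=0, rpm=0)
set_airspeed(64.29): V ← 64.29 m/s
throttle_to(5122): rpm ← 5122
set_airspeed(57.08): V ← 57.08 m/s
adjust_airspeed(-16.74): V ← 57.08 -16.74 = 40.34 m/s
final state: V = 40.34 m/s, rpm = 5122 → n = rpm/60 = 85.366667 rev/s
target J* = 1.6649; solve J* = V/(n·D) for n: n = V/(J*·D) = 40.34/(1.6649 × 1.598) = 15.162505 rev/s
rpm = 60·n = 909.750318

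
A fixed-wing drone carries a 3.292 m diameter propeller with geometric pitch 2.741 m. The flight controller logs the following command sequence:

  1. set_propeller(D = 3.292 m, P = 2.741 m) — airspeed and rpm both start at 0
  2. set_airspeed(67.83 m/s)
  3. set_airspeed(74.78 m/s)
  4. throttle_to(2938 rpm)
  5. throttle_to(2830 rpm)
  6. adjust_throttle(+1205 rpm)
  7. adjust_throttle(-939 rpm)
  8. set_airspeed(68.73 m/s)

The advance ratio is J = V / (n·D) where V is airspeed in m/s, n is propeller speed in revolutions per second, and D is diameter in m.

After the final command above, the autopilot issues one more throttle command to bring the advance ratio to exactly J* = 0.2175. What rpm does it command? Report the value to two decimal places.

rpm = 5759.42

set_propeller: D = 3.292 m, P = 2.741 m (p = P/D = 0.832625); state ← (V=0, rpm=0)
set_airspeed(67.83): V ← 67.83 m/s
set_airspeed(74.78): V ← 74.78 m/s
throttle_to(2938): rpm ← 2938
throttle_to(2830): rpm ← 2830
adjust_throttle(+1205): rpm ← 2830 +1205 = 4035
adjust_throttle(-939): rpm ← 4035 -939 = 3096
set_airspeed(68.73): V ← 68.73 m/s
final state: V = 68.73 m/s, rpm = 3096 → n = rpm/60 = 51.600000 rev/s
target J* = 0.2175; solve J* = V/(n·D) for n: n = V/(J*·D) = 68.73/(0.2175 × 3.292) = 95.990279 rev/s
rpm = 60·n = 5759.416768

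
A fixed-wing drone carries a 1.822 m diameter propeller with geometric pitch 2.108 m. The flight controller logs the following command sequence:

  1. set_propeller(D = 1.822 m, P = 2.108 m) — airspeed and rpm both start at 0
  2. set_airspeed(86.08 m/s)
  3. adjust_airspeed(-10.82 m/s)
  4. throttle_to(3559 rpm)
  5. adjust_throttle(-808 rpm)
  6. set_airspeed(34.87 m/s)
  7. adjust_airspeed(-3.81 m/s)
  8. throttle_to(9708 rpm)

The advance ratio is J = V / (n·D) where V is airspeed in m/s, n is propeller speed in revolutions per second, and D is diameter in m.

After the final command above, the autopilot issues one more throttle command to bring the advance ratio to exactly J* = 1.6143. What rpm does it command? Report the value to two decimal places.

set_propeller: D = 1.822 m, P = 2.108 m (p = P/D = 1.156970); state ← (V=0, rpm=0)
set_airspeed(86.08): V ← 86.08 m/s
adjust_airspeed(-10.82): V ← 86.08 -10.82 = 75.26 m/s
throttle_to(3559): rpm ← 3559
adjust_throttle(-808): rpm ← 3559 -808 = 2751
set_airspeed(34.87): V ← 34.87 m/s
adjust_airspeed(-3.81): V ← 34.87 -3.81 = 31.06 m/s
throttle_to(9708): rpm ← 9708
final state: V = 31.06 m/s, rpm = 9708 → n = rpm/60 = 161.800000 rev/s
target J* = 1.6143; solve J* = V/(n·D) for n: n = V/(J*·D) = 31.06/(1.6143 × 1.822) = 10.560119 rev/s
rpm = 60·n = 633.607169

rpm = 633.61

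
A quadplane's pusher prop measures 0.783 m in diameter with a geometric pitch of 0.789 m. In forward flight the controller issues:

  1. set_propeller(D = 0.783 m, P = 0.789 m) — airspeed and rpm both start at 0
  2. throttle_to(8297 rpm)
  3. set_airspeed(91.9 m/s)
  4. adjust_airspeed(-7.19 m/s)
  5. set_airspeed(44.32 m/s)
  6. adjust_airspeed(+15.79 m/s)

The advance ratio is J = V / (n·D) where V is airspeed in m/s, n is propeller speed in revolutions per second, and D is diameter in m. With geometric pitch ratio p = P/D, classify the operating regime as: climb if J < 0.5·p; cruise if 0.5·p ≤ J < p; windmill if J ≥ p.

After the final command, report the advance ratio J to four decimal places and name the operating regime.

J = 0.5552, regime = cruise

set_propeller: D = 0.783 m, P = 0.789 m (p = P/D = 1.007663); state ← (V=0, rpm=0)
throttle_to(8297): rpm ← 8297
set_airspeed(91.9): V ← 91.9 m/s
adjust_airspeed(-7.19): V ← 91.9 -7.19 = 84.71 m/s
set_airspeed(44.32): V ← 44.32 m/s
adjust_airspeed(+15.79): V ← 44.32 +15.79 = 60.11 m/s
final state: V = 60.11 m/s, rpm = 8297 → n = rpm/60 = 138.283333 rev/s
J = V / (n·D) = 60.11 / (138.283333 × 0.783) = 0.555156
regime bands: climb J<0.5038 | cruise [0.5038, 1.0077) | windmill J≥1.0077
J = 0.5552 → cruise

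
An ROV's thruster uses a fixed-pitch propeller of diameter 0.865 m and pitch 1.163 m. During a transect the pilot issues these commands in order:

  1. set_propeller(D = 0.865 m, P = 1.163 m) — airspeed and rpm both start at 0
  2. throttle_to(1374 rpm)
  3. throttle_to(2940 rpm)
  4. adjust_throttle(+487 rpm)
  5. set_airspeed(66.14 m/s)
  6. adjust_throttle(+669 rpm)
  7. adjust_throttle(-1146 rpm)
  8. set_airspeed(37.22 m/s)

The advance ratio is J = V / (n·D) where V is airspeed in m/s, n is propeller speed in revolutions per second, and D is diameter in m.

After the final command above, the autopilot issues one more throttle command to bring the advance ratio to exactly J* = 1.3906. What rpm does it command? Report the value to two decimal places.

rpm = 1856.56

set_propeller: D = 0.865 m, P = 1.163 m (p = P/D = 1.344509); state ← (V=0, rpm=0)
throttle_to(1374): rpm ← 1374
throttle_to(2940): rpm ← 2940
adjust_throttle(+487): rpm ← 2940 +487 = 3427
set_airspeed(66.14): V ← 66.14 m/s
adjust_throttle(+669): rpm ← 3427 +669 = 4096
adjust_throttle(-1146): rpm ← 4096 -1146 = 2950
set_airspeed(37.22): V ← 37.22 m/s
final state: V = 37.22 m/s, rpm = 2950 → n = rpm/60 = 49.166667 rev/s
target J* = 1.3906; solve J* = V/(n·D) for n: n = V/(J*·D) = 37.22/(1.3906 × 0.865) = 30.942688 rev/s
rpm = 60·n = 1856.561271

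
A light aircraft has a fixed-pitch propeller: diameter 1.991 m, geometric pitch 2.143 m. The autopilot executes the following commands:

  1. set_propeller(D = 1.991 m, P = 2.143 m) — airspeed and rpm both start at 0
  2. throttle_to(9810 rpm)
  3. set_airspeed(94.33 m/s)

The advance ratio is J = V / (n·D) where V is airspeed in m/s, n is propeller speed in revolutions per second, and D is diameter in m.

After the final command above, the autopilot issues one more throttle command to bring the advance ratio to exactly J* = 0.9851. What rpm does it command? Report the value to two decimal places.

set_propeller: D = 1.991 m, P = 2.143 m (p = P/D = 1.076344); state ← (V=0, rpm=0)
throttle_to(9810): rpm ← 9810
set_airspeed(94.33): V ← 94.33 m/s
final state: V = 94.33 m/s, rpm = 9810 → n = rpm/60 = 163.500000 rev/s
target J* = 0.9851; solve J* = V/(n·D) for n: n = V/(J*·D) = 94.33/(0.9851 × 1.991) = 48.094815 rev/s
rpm = 60·n = 2885.688879

rpm = 2885.69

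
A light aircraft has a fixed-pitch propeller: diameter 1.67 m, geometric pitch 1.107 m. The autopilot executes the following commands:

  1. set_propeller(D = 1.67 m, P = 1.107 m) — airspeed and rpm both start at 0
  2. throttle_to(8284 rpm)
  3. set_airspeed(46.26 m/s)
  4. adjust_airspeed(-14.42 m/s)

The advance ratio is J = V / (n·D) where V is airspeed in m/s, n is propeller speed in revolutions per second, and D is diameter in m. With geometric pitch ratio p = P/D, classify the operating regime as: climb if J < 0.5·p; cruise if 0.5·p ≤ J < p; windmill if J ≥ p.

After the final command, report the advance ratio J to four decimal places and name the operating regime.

set_propeller: D = 1.67 m, P = 1.107 m (p = P/D = 0.662874); state ← (V=0, rpm=0)
throttle_to(8284): rpm ← 8284
set_airspeed(46.26): V ← 46.26 m/s
adjust_airspeed(-14.42): V ← 46.26 -14.42 = 31.84 m/s
final state: V = 31.84 m/s, rpm = 8284 → n = rpm/60 = 138.066667 rev/s
J = V / (n·D) = 31.84 / (138.066667 × 1.67) = 0.138092
regime bands: climb J<0.3314 | cruise [0.3314, 0.6629) | windmill J≥0.6629
J = 0.1381 → climb

J = 0.1381, regime = climb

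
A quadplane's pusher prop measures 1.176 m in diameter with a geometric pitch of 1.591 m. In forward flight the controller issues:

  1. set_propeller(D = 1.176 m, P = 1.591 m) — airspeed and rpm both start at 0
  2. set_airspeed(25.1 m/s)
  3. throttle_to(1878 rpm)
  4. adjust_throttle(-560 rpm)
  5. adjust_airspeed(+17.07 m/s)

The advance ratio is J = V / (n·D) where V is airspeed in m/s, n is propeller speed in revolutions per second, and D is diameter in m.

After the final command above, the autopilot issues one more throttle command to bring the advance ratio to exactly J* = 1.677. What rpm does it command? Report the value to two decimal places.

rpm = 1282.96

set_propeller: D = 1.176 m, P = 1.591 m (p = P/D = 1.352891); state ← (V=0, rpm=0)
set_airspeed(25.1): V ← 25.1 m/s
throttle_to(1878): rpm ← 1878
adjust_throttle(-560): rpm ← 1878 -560 = 1318
adjust_airspeed(+17.07): V ← 25.1 +17.07 = 42.17 m/s
final state: V = 42.17 m/s, rpm = 1318 → n = rpm/60 = 21.966667 rev/s
target J* = 1.677; solve J* = V/(n·D) for n: n = V/(J*·D) = 42.17/(1.677 × 1.176) = 21.382733 rev/s
rpm = 60·n = 1282.963991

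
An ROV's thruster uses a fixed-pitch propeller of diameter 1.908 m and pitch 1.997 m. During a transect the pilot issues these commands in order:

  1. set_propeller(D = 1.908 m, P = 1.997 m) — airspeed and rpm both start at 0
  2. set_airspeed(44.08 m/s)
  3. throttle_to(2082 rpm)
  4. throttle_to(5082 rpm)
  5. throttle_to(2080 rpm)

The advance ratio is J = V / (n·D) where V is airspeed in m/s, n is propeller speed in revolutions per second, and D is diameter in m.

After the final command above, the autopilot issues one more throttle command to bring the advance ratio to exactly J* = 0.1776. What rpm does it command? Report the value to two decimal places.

rpm = 7804.97

set_propeller: D = 1.908 m, P = 1.997 m (p = P/D = 1.046646); state ← (V=0, rpm=0)
set_airspeed(44.08): V ← 44.08 m/s
throttle_to(2082): rpm ← 2082
throttle_to(5082): rpm ← 5082
throttle_to(2080): rpm ← 2080
final state: V = 44.08 m/s, rpm = 2080 → n = rpm/60 = 34.666667 rev/s
target J* = 0.1776; solve J* = V/(n·D) for n: n = V/(J*·D) = 44.08/(0.1776 × 1.908) = 130.082913 rev/s
rpm = 60·n = 7804.974786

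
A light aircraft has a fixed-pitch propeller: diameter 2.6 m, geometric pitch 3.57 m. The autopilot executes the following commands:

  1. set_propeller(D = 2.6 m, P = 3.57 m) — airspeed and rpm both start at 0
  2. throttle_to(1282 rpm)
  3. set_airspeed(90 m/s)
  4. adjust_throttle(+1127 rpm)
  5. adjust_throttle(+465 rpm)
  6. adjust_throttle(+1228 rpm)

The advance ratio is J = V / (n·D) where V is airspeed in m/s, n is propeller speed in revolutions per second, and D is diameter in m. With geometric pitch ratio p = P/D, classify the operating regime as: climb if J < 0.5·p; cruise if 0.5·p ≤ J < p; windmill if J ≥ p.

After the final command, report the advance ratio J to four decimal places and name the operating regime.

J = 0.5063, regime = climb

set_propeller: D = 2.6 m, P = 3.57 m (p = P/D = 1.373077); state ← (V=0, rpm=0)
throttle_to(1282): rpm ← 1282
set_airspeed(90): V ← 90 m/s
adjust_throttle(+1127): rpm ← 1282 +1127 = 2409
adjust_throttle(+465): rpm ← 2409 +465 = 2874
adjust_throttle(+1228): rpm ← 2874 +1228 = 4102
final state: V = 90 m/s, rpm = 4102 → n = rpm/60 = 68.366667 rev/s
J = V / (n·D) = 90 / (68.366667 × 2.6) = 0.506320
regime bands: climb J<0.6865 | cruise [0.6865, 1.3731) | windmill J≥1.3731
J = 0.5063 → climb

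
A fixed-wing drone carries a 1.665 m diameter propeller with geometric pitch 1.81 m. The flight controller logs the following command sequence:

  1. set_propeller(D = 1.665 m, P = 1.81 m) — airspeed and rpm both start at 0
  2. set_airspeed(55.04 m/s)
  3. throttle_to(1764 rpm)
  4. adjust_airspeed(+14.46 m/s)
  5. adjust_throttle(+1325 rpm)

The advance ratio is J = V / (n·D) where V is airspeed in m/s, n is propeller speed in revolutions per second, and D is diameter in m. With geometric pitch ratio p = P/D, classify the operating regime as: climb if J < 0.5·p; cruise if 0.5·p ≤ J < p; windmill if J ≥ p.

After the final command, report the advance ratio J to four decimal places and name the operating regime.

set_propeller: D = 1.665 m, P = 1.81 m (p = P/D = 1.087087); state ← (V=0, rpm=0)
set_airspeed(55.04): V ← 55.04 m/s
throttle_to(1764): rpm ← 1764
adjust_airspeed(+14.46): V ← 55.04 +14.46 = 69.5 m/s
adjust_throttle(+1325): rpm ← 1764 +1325 = 3089
final state: V = 69.5 m/s, rpm = 3089 → n = rpm/60 = 51.483333 rev/s
J = V / (n·D) = 69.5 / (51.483333 × 1.665) = 0.810782
regime bands: climb J<0.5435 | cruise [0.5435, 1.0871) | windmill J≥1.0871
J = 0.8108 → cruise

J = 0.8108, regime = cruise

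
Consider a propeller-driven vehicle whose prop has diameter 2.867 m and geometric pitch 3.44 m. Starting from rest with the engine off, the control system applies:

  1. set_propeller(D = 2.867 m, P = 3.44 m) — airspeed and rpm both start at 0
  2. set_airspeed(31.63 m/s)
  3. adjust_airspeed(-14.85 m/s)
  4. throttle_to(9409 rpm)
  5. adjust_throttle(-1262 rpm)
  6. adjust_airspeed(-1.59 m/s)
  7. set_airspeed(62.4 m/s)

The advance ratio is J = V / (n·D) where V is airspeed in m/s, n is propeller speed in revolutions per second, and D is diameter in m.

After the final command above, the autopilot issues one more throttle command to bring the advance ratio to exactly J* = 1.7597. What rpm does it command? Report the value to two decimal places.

rpm = 742.11

set_propeller: D = 2.867 m, P = 3.44 m (p = P/D = 1.199860); state ← (V=0, rpm=0)
set_airspeed(31.63): V ← 31.63 m/s
adjust_airspeed(-14.85): V ← 31.63 -14.85 = 16.78 m/s
throttle_to(9409): rpm ← 9409
adjust_throttle(-1262): rpm ← 9409 -1262 = 8147
adjust_airspeed(-1.59): V ← 16.78 -1.59 = 15.19 m/s
set_airspeed(62.4): V ← 62.4 m/s
final state: V = 62.4 m/s, rpm = 8147 → n = rpm/60 = 135.783333 rev/s
target J* = 1.7597; solve J* = V/(n·D) for n: n = V/(J*·D) = 62.4/(1.7597 × 2.867) = 12.368535 rev/s
rpm = 60·n = 742.112101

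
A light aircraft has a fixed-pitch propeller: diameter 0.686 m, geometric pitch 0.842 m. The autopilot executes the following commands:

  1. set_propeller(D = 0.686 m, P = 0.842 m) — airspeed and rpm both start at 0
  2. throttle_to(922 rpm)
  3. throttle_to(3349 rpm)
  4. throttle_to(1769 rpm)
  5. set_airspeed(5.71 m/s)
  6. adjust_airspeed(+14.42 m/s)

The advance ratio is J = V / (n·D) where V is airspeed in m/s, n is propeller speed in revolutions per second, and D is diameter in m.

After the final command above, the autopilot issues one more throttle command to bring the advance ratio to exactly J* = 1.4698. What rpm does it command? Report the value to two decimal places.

rpm = 1197.88

set_propeller: D = 0.686 m, P = 0.842 m (p = P/D = 1.227405); state ← (V=0, rpm=0)
throttle_to(922): rpm ← 922
throttle_to(3349): rpm ← 3349
throttle_to(1769): rpm ← 1769
set_airspeed(5.71): V ← 5.71 m/s
adjust_airspeed(+14.42): V ← 5.71 +14.42 = 20.13 m/s
final state: V = 20.13 m/s, rpm = 1769 → n = rpm/60 = 29.483333 rev/s
target J* = 1.4698; solve J* = V/(n·D) for n: n = V/(J*·D) = 20.13/(1.4698 × 0.686) = 19.964637 rev/s
rpm = 60·n = 1197.878214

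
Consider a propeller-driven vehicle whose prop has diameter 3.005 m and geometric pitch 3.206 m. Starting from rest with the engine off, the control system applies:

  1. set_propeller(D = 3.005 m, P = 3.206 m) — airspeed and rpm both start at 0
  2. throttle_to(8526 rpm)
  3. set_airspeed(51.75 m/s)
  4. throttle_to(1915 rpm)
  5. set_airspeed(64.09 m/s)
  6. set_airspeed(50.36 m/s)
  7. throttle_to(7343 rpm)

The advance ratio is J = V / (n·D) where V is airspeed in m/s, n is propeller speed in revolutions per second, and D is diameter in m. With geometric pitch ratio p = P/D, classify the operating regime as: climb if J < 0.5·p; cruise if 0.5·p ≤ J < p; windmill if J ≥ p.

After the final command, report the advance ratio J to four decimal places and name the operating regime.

J = 0.1369, regime = climb

set_propeller: D = 3.005 m, P = 3.206 m (p = P/D = 1.066889); state ← (V=0, rpm=0)
throttle_to(8526): rpm ← 8526
set_airspeed(51.75): V ← 51.75 m/s
throttle_to(1915): rpm ← 1915
set_airspeed(64.09): V ← 64.09 m/s
set_airspeed(50.36): V ← 50.36 m/s
throttle_to(7343): rpm ← 7343
final state: V = 50.36 m/s, rpm = 7343 → n = rpm/60 = 122.383333 rev/s
J = V / (n·D) = 50.36 / (122.383333 × 3.005) = 0.136936
regime bands: climb J<0.5334 | cruise [0.5334, 1.0669) | windmill J≥1.0669
J = 0.1369 → climb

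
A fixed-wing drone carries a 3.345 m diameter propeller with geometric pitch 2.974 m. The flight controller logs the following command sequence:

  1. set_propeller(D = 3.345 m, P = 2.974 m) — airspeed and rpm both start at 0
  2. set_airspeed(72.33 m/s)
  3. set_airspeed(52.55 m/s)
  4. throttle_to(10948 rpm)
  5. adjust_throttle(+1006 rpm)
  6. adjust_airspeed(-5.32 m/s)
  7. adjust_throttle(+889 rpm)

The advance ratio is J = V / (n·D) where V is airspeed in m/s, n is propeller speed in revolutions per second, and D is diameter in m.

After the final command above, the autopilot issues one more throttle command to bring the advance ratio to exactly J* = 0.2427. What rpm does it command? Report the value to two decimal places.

set_propeller: D = 3.345 m, P = 2.974 m (p = P/D = 0.889088); state ← (V=0, rpm=0)
set_airspeed(72.33): V ← 72.33 m/s
set_airspeed(52.55): V ← 52.55 m/s
throttle_to(10948): rpm ← 10948
adjust_throttle(+1006): rpm ← 10948 +1006 = 11954
adjust_airspeed(-5.32): V ← 52.55 -5.32 = 47.23 m/s
adjust_throttle(+889): rpm ← 11954 +889 = 12843
final state: V = 47.23 m/s, rpm = 12843 → n = rpm/60 = 214.050000 rev/s
target J* = 0.2427; solve J* = V/(n·D) for n: n = V/(J*·D) = 47.23/(0.2427 × 3.345) = 58.177097 rev/s
rpm = 60·n = 3490.625826

rpm = 3490.63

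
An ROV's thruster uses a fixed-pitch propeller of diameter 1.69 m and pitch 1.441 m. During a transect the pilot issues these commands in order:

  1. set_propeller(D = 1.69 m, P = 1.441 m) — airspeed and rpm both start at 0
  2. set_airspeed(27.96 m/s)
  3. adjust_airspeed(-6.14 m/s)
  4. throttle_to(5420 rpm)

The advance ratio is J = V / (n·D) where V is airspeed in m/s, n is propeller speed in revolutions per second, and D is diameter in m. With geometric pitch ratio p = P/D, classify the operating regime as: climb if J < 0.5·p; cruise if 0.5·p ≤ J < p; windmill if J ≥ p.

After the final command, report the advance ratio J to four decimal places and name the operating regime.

set_propeller: D = 1.69 m, P = 1.441 m (p = P/D = 0.852663); state ← (V=0, rpm=0)
set_airspeed(27.96): V ← 27.96 m/s
adjust_airspeed(-6.14): V ← 27.96 -6.14 = 21.82 m/s
throttle_to(5420): rpm ← 5420
final state: V = 21.82 m/s, rpm = 5420 → n = rpm/60 = 90.333333 rev/s
J = V / (n·D) = 21.82 / (90.333333 × 1.69) = 0.142929
regime bands: climb J<0.4263 | cruise [0.4263, 0.8527) | windmill J≥0.8527
J = 0.1429 → climb

J = 0.1429, regime = climb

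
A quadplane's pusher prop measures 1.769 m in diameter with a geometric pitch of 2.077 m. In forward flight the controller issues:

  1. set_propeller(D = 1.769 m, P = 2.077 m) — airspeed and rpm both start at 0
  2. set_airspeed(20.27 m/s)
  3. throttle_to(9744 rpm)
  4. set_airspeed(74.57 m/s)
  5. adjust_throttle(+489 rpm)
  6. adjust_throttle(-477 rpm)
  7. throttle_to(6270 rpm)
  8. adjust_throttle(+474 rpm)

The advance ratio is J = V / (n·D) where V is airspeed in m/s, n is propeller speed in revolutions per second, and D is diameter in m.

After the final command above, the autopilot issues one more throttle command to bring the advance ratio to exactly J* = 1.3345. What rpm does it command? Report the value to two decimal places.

set_propeller: D = 1.769 m, P = 2.077 m (p = P/D = 1.174110); state ← (V=0, rpm=0)
set_airspeed(20.27): V ← 20.27 m/s
throttle_to(9744): rpm ← 9744
set_airspeed(74.57): V ← 74.57 m/s
adjust_throttle(+489): rpm ← 9744 +489 = 10233
adjust_throttle(-477): rpm ← 10233 -477 = 9756
throttle_to(6270): rpm ← 6270
adjust_throttle(+474): rpm ← 6270 +474 = 6744
final state: V = 74.57 m/s, rpm = 6744 → n = rpm/60 = 112.400000 rev/s
target J* = 1.3345; solve J* = V/(n·D) for n: n = V/(J*·D) = 74.57/(1.3345 × 1.769) = 31.587680 rev/s
rpm = 60·n = 1895.260810

rpm = 1895.26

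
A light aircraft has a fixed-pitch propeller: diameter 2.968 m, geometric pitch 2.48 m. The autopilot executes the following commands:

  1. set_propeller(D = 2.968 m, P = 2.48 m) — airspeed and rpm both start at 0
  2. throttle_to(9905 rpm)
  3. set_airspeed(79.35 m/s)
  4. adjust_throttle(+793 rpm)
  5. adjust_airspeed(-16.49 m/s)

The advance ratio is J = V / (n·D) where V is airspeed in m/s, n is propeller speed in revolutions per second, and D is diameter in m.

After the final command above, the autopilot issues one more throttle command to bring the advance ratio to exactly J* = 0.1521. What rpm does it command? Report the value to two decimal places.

set_propeller: D = 2.968 m, P = 2.48 m (p = P/D = 0.835580); state ← (V=0, rpm=0)
throttle_to(9905): rpm ← 9905
set_airspeed(79.35): V ← 79.35 m/s
adjust_throttle(+793): rpm ← 9905 +793 = 10698
adjust_airspeed(-16.49): V ← 79.35 -16.49 = 62.86 m/s
final state: V = 62.86 m/s, rpm = 10698 → n = rpm/60 = 178.300000 rev/s
target J* = 0.1521; solve J* = V/(n·D) for n: n = V/(J*·D) = 62.86/(0.1521 × 2.968) = 139.245531 rev/s
rpm = 60·n = 8354.731867

rpm = 8354.73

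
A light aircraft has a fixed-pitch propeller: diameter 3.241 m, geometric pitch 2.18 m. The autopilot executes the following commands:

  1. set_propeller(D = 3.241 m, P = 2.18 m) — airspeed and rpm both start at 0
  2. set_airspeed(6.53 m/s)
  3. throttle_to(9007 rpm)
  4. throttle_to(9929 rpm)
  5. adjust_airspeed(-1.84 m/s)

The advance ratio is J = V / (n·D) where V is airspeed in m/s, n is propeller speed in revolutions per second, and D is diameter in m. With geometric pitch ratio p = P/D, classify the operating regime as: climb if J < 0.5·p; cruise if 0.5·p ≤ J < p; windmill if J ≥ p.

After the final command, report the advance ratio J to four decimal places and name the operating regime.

set_propeller: D = 3.241 m, P = 2.18 m (p = P/D = 0.672632); state ← (V=0, rpm=0)
set_airspeed(6.53): V ← 6.53 m/s
throttle_to(9007): rpm ← 9007
throttle_to(9929): rpm ← 9929
adjust_airspeed(-1.84): V ← 6.53 -1.84 = 4.69 m/s
final state: V = 4.69 m/s, rpm = 9929 → n = rpm/60 = 165.483333 rev/s
J = V / (n·D) = 4.69 / (165.483333 × 3.241) = 0.008745
regime bands: climb J<0.3363 | cruise [0.3363, 0.6726) | windmill J≥0.6726
J = 0.0087 → climb

J = 0.0087, regime = climb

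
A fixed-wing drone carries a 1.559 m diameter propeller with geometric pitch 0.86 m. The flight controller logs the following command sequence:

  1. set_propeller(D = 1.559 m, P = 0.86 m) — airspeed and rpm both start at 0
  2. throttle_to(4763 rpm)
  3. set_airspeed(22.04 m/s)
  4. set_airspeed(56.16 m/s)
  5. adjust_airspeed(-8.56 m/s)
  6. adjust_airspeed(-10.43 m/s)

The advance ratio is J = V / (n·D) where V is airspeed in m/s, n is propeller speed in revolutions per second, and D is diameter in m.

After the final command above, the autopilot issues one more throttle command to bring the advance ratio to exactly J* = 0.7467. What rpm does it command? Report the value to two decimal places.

rpm = 1915.81

set_propeller: D = 1.559 m, P = 0.86 m (p = P/D = 0.551636); state ← (V=0, rpm=0)
throttle_to(4763): rpm ← 4763
set_airspeed(22.04): V ← 22.04 m/s
set_airspeed(56.16): V ← 56.16 m/s
adjust_airspeed(-8.56): V ← 56.16 -8.56 = 47.6 m/s
adjust_airspeed(-10.43): V ← 47.6 -10.43 = 37.17 m/s
final state: V = 37.17 m/s, rpm = 4763 → n = rpm/60 = 79.383333 rev/s
target J* = 0.7467; solve J* = V/(n·D) for n: n = V/(J*·D) = 37.17/(0.7467 × 1.559) = 31.930101 rev/s
rpm = 60·n = 1915.806070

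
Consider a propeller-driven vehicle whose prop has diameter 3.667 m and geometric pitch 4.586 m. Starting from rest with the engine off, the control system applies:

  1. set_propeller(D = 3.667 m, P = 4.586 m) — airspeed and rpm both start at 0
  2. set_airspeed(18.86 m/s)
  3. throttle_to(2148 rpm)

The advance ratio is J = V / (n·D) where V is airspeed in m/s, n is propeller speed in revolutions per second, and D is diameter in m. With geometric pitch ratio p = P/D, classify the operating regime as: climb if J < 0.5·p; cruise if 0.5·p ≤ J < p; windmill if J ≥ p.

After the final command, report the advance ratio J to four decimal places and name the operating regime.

set_propeller: D = 3.667 m, P = 4.586 m (p = P/D = 1.250614); state ← (V=0, rpm=0)
set_airspeed(18.86): V ← 18.86 m/s
throttle_to(2148): rpm ← 2148
final state: V = 18.86 m/s, rpm = 2148 → n = rpm/60 = 35.800000 rev/s
J = V / (n·D) = 18.86 / (35.800000 × 3.667) = 0.143664
regime bands: climb J<0.6253 | cruise [0.6253, 1.2506) | windmill J≥1.2506
J = 0.1437 → climb

J = 0.1437, regime = climb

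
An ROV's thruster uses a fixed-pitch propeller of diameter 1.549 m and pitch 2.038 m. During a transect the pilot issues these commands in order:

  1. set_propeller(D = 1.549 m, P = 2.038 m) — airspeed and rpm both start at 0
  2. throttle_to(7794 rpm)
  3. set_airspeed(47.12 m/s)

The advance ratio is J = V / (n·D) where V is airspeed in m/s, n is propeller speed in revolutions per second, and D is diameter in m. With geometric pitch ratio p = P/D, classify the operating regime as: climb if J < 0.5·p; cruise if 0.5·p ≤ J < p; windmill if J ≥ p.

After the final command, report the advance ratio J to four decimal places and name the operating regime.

set_propeller: D = 1.549 m, P = 2.038 m (p = P/D = 1.315688); state ← (V=0, rpm=0)
throttle_to(7794): rpm ← 7794
set_airspeed(47.12): V ← 47.12 m/s
final state: V = 47.12 m/s, rpm = 7794 → n = rpm/60 = 129.900000 rev/s
J = V / (n·D) = 47.12 / (129.900000 × 1.549) = 0.234177
regime bands: climb J<0.6578 | cruise [0.6578, 1.3157) | windmill J≥1.3157
J = 0.2342 → climb

J = 0.2342, regime = climb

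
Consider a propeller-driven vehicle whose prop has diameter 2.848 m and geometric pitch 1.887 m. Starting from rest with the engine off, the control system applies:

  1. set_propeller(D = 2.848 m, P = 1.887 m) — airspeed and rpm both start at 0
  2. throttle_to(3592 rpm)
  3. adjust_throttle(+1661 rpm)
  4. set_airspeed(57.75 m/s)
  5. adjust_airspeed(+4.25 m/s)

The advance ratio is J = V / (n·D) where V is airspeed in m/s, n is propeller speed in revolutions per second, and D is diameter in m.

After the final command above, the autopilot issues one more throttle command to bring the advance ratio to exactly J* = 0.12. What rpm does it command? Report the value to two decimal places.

set_propeller: D = 2.848 m, P = 1.887 m (p = P/D = 0.662570); state ← (V=0, rpm=0)
throttle_to(3592): rpm ← 3592
adjust_throttle(+1661): rpm ← 3592 +1661 = 5253
set_airspeed(57.75): V ← 57.75 m/s
adjust_airspeed(+4.25): V ← 57.75 +4.25 = 62 m/s
final state: V = 62 m/s, rpm = 5253 → n = rpm/60 = 87.550000 rev/s
target J* = 0.12; solve J* = V/(n·D) for n: n = V/(J*·D) = 62/(0.12 × 2.848) = 181.413858 rev/s
rpm = 60·n = 10884.831461

rpm = 10884.83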